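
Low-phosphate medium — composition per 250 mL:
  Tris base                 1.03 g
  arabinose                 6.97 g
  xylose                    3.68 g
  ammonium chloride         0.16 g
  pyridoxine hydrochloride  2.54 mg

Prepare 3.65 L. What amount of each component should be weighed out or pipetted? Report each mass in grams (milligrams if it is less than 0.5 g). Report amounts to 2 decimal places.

Ratio of target to recipe volume: 3650 / 250 = 14.6.
Tris base: 1.03 g × (3650 mL / 250 mL) = 15.04 g
arabinose: 6.97 g × (3650 mL / 250 mL) = 101.76 g
xylose: 3.68 g × (3650 mL / 250 mL) = 53.73 g
ammonium chloride: 0.16 g × (3650 mL / 250 mL) = 2.34 g
pyridoxine hydrochloride: 2.54 mg × (3650 mL / 250 mL) = 37.08 mg

Tris base 15.04 g; arabinose 101.76 g; xylose 53.73 g; ammonium chloride 2.34 g; pyridoxine hydrochloride 37.08 mg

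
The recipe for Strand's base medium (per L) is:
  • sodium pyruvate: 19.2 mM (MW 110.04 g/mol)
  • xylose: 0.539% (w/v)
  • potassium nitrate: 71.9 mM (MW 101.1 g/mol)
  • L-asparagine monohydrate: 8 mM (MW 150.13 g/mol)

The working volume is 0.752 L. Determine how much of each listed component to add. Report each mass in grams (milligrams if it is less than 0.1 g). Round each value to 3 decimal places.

Scale factor relative to 1 L: 0.752.
sodium pyruvate: 19.2 mmol/L × 110.04 g/mol × 0.752 L ÷ 1000 = 1.589 g
xylose: 0.539% w/v = 5.39 g/L → 5.39 × 0.752 L = 4.053 g
potassium nitrate: 71.9 mmol/L × 101.1 g/mol × 0.752 L ÷ 1000 = 5.466 g
L-asparagine monohydrate: 8 mmol/L × 150.13 g/mol × 0.752 L ÷ 1000 = 0.903 g

sodium pyruvate 1.589 g; xylose 4.053 g; potassium nitrate 5.466 g; L-asparagine monohydrate 0.903 g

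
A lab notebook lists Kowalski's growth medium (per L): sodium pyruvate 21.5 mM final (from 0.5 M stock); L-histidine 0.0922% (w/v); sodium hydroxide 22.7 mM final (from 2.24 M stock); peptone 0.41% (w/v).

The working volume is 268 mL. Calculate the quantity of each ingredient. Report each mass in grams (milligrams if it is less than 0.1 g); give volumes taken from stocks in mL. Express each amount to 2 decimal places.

sodium pyruvate 11.52 mL; L-histidine 0.25 g; sodium hydroxide 2.72 mL; peptone 1.10 g

Target volume = 268 mL = 0.268 L.
sodium pyruvate: dilute stock: 21.5 mM × 268 mL ÷ 500 mM = 11.52 mL
L-histidine: 0.0922% w/v = 0.922 g/L → 0.922 × 0.268 L = 0.25 g
sodium hydroxide: dilute stock: 22.7 mM × 268 mL ÷ 2240 mM = 2.72 mL
peptone: 0.41% w/v = 4.1 g/L → 4.1 × 0.268 L = 1.10 g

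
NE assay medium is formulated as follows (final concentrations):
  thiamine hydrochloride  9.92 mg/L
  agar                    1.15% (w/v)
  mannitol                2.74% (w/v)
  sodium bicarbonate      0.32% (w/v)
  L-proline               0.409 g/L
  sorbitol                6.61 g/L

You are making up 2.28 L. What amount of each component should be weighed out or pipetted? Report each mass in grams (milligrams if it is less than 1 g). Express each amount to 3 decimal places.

thiamine hydrochloride 22.618 mg; agar 26.220 g; mannitol 62.472 g; sodium bicarbonate 7.296 g; L-proline 932.520 mg; sorbitol 15.071 g

Working volume: 2.28 L.
thiamine hydrochloride: 9.92 mg/L × 2.28 L = 22.618 mg
agar: 1.15 g per 100 mL × 2280 mL ÷ 100 = 26.220 g
mannitol: 2.74% w/v = 27.4 g/L → 27.4 × 2.28 L = 62.472 g
sodium bicarbonate: 0.32% w/v = 3.2 g/L → 3.2 × 2.28 L = 7.296 g
L-proline: 0.409 g/L × 2.28 L = 0.93252 g = 932.520 mg
sorbitol: 6.61 g/L × 2.28 L = 15.071 g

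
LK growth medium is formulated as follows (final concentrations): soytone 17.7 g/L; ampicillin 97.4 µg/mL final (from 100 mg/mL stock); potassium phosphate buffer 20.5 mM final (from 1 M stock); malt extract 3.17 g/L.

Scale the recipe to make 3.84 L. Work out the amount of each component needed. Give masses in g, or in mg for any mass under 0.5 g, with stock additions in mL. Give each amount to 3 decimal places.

soytone 67.968 g; ampicillin 3.740 mL; potassium phosphate buffer 78.720 mL; malt extract 12.173 g

Working volume: 3.84 L.
soytone: 17.7 g/L × 3.84 L = 67.968 g
ampicillin: C1V1 = C2V2 → 97.4 µg/mL × 3840 mL ÷ 100000 µg/mL = 3.740 mL
potassium phosphate buffer: C1V1 = C2V2 → 20.5 mM × 3840 mL ÷ 1000 mM = 78.720 mL
malt extract: 3.17 g/L × 3.84 L = 12.173 g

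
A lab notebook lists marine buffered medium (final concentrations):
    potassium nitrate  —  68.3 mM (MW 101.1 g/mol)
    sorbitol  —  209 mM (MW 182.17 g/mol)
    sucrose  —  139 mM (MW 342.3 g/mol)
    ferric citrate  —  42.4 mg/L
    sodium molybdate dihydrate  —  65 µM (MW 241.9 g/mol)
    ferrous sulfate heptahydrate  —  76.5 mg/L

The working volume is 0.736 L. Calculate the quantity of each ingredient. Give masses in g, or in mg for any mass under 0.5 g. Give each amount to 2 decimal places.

potassium nitrate 5.08 g; sorbitol 28.02 g; sucrose 35.02 g; ferric citrate 31.21 mg; sodium molybdate dihydrate 11.57 mg; ferrous sulfate heptahydrate 56.30 mg

Scale factor relative to 1 L: 0.736.
potassium nitrate: 68.3 mmol/L × 101.1 g/mol × 0.736 L ÷ 1000 = 5.08 g
sorbitol: 209 mmol/L × 182.17 g/mol × 0.736 L ÷ 1000 = 28.02 g
sucrose: 139 mmol/L × 342.3 g/mol × 0.736 L ÷ 1000 = 35.02 g
ferric citrate: 42.4 mg/L × 0.736 L = 31.21 mg
sodium molybdate dihydrate: 65 µmol/L × 241.9 g/mol × 0.736 L ÷ 1000 = 11.57 mg
ferrous sulfate heptahydrate: 76.5 mg/L × 0.736 L = 56.30 mg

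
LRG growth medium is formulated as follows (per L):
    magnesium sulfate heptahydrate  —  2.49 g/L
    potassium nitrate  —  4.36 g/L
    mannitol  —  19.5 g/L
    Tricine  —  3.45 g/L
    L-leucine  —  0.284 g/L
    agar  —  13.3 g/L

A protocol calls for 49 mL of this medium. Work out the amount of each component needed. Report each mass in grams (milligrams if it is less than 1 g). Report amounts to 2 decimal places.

magnesium sulfate heptahydrate 122.01 mg; potassium nitrate 213.64 mg; mannitol 955.50 mg; Tricine 169.05 mg; L-leucine 13.92 mg; agar 651.70 mg

Scale factor relative to 1 L: 0.049.
magnesium sulfate heptahydrate: 2.49 g/L × 0.049 L = 0.12201 g = 122.01 mg
potassium nitrate: 4.36 g/L × 0.049 L = 0.21364 g = 213.64 mg
mannitol: 19.5 g/L × 0.049 L = 0.9555 g = 955.50 mg
Tricine: 3.45 g/L × 0.049 L = 0.16905 g = 169.05 mg
L-leucine: 0.284 g/L × 0.049 L = 0.013916 g = 13.92 mg
agar: 13.3 g/L × 0.049 L = 0.6517 g = 651.70 mg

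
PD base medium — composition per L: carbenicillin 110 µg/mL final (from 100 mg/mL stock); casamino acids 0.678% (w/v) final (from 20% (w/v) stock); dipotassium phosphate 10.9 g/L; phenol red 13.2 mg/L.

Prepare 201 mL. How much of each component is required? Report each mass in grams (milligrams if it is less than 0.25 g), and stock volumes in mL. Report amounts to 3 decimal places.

Scale factor relative to 1 L: 0.201.
carbenicillin: C1V1 = C2V2 → 110 µg/mL × 201 mL ÷ 100000 µg/mL = 0.221 mL
casamino acids: V = C2·V2/C1 = 0.678% ÷ 20% × 201 mL = 6.814 mL
dipotassium phosphate: 10.9 g/L × 0.201 L = 2.191 g
phenol red: 13.2 mg/L × 0.201 L = 2.653 mg

carbenicillin 0.221 mL; casamino acids 6.814 mL; dipotassium phosphate 2.191 g; phenol red 2.653 mg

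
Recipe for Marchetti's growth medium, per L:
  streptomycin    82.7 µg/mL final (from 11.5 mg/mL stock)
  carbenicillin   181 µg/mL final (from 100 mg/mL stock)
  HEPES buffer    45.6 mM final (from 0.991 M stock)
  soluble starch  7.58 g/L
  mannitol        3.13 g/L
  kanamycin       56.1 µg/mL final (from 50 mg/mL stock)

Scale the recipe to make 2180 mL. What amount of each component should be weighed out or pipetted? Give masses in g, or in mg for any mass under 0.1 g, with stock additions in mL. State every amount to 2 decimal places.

Scale factor relative to 1 L: 2.18.
streptomycin: V = C2·V2/C1 = 82.7 µg/mL × 2180 mL ÷ 11500 µg/mL = 15.68 mL
carbenicillin: V = C2·V2/C1 = 181 µg/mL × 2180 mL ÷ 100000 µg/mL = 3.95 mL
HEPES buffer: C1V1 = C2V2 → 45.6 mM × 2180 mL ÷ 991 mM = 100.31 mL
soluble starch: 7.58 g/L × 2.18 L = 16.52 g
mannitol: 3.13 g/L × 2.18 L = 6.82 g
kanamycin: V = C2·V2/C1 = 56.1 µg/mL × 2180 mL ÷ 50000 µg/mL = 2.45 mL

streptomycin 15.68 mL; carbenicillin 3.95 mL; HEPES buffer 100.31 mL; soluble starch 16.52 g; mannitol 6.82 g; kanamycin 2.45 mL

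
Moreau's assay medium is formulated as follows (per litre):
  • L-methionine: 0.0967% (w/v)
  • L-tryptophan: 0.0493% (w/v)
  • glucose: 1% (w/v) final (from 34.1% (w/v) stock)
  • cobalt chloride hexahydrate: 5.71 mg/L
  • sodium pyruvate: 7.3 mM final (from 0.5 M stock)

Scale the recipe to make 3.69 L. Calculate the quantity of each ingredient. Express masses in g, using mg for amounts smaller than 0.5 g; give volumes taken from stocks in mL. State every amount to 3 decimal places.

Working volume: 3.69 L.
L-methionine: 0.0967 g per 100 mL × 3690 mL ÷ 100 = 3.568 g
L-tryptophan: 0.0493 g per 100 mL × 3690 mL ÷ 100 = 1.819 g
glucose: V = C2·V2/C1 = 1% ÷ 34.1% × 3690 mL = 108.211 mL
cobalt chloride hexahydrate: 5.71 mg/L × 3.69 L = 21.070 mg
sodium pyruvate: C1V1 = C2V2 → 7.3 mM × 3690 mL ÷ 500 mM = 53.874 mL

L-methionine 3.568 g; L-tryptophan 1.819 g; glucose 108.211 mL; cobalt chloride hexahydrate 21.070 mg; sodium pyruvate 53.874 mL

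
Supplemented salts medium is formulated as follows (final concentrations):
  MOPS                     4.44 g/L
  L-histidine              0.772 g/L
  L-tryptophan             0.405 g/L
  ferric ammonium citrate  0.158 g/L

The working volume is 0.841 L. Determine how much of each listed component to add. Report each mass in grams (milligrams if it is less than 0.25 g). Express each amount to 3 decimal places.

Scale factor relative to 1 L: 0.841.
MOPS: 4.44 g/L × 0.841 L = 3.734 g
L-histidine: 0.772 g/L × 0.841 L = 0.649 g
L-tryptophan: 0.405 g/L × 0.841 L = 0.341 g
ferric ammonium citrate: 0.158 g/L × 0.841 L = 0.132878 g = 132.878 mg

MOPS 3.734 g; L-histidine 0.649 g; L-tryptophan 0.341 g; ferric ammonium citrate 132.878 mg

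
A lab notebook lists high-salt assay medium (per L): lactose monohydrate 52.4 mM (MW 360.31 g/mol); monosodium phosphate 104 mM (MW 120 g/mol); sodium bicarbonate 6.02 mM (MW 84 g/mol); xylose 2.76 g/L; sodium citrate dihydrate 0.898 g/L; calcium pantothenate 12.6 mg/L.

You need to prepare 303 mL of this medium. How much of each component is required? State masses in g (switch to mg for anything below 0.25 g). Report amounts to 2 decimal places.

lactose monohydrate 5.72 g; monosodium phosphate 3.78 g; sodium bicarbonate 153.22 mg; xylose 0.84 g; sodium citrate dihydrate 0.27 g; calcium pantothenate 3.82 mg

Scale factor relative to 1 L: 0.303.
lactose monohydrate: 52.4 mmol/L × 360.31 g/mol × 0.303 L ÷ 1000 = 5.72 g
monosodium phosphate: 104 mmol/L × 120 g/mol × 0.303 L ÷ 1000 = 3.78 g
sodium bicarbonate: 6.02 mmol/L × 84 mg/mmol × 0.303 L = 153.22 mg
xylose: 2.76 g/L × 0.303 L = 0.84 g
sodium citrate dihydrate: 0.898 g/L × 0.303 L = 0.27 g
calcium pantothenate: 12.6 mg/L × 0.303 L = 3.82 mg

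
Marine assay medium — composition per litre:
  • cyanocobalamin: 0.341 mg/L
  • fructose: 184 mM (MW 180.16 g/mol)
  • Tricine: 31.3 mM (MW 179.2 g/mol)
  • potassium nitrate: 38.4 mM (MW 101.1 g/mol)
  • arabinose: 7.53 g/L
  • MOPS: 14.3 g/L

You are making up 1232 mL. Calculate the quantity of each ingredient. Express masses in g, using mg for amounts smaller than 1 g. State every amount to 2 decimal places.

Target volume = 1232 mL = 1.232 L.
cyanocobalamin: 0.341 mg/L × 1.232 L = 0.42 mg
fructose: 184 mmol/L × 180.16 g/mol × 1.232 L ÷ 1000 = 40.84 g
Tricine: 31.3 mmol/L × 179.2 g/mol × 1.232 L ÷ 1000 = 6.91 g
potassium nitrate: 38.4 mmol/L × 101.1 g/mol × 1.232 L ÷ 1000 = 4.78 g
arabinose: 7.53 g/L × 1.232 L = 9.28 g
MOPS: 14.3 g/L × 1.232 L = 17.62 g

cyanocobalamin 0.42 mg; fructose 40.84 g; Tricine 6.91 g; potassium nitrate 4.78 g; arabinose 9.28 g; MOPS 17.62 g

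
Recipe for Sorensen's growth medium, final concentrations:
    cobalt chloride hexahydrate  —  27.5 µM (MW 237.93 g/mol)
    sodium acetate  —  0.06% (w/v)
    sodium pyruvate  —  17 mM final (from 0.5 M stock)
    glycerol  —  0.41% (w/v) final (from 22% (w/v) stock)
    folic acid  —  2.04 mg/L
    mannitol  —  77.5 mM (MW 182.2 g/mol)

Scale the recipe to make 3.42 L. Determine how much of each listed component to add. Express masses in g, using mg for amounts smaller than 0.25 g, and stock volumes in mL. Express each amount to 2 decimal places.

Working volume: 3.42 L.
cobalt chloride hexahydrate: 27.5 µmol/L × 237.93 g/mol × 3.42 L ÷ 1000 = 22.38 mg
sodium acetate: 0.06% w/v = 0.6 g/L → 0.6 × 3.42 L = 2.05 g
sodium pyruvate: V = C2·V2/C1 = 17 mM × 3420 mL ÷ 500 mM = 116.28 mL
glycerol: V = C2·V2/C1 = 0.41% ÷ 22% × 3420 mL = 63.74 mL
folic acid: 2.04 mg/L × 3.42 L = 6.98 mg
mannitol: 77.5 mmol/L × 182.2 g/mol × 3.42 L ÷ 1000 = 48.29 g

cobalt chloride hexahydrate 22.38 mg; sodium acetate 2.05 g; sodium pyruvate 116.28 mL; glycerol 63.74 mL; folic acid 6.98 mg; mannitol 48.29 g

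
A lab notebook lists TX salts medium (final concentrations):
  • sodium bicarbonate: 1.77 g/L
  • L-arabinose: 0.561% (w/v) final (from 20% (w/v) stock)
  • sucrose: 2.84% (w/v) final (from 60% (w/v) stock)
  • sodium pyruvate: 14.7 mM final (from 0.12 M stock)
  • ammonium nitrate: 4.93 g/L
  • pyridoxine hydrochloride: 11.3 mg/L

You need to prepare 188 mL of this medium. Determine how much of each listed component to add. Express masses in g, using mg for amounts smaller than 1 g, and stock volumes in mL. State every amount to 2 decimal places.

sodium bicarbonate 332.76 mg; L-arabinose 5.27 mL; sucrose 8.90 mL; sodium pyruvate 23.03 mL; ammonium nitrate 926.84 mg; pyridoxine hydrochloride 2.12 mg

Scale factor relative to 1 L: 0.188.
sodium bicarbonate: 1.77 g/L × 0.188 L = 0.33276 g = 332.76 mg
L-arabinose: V = C2·V2/C1 = 0.561% ÷ 20% × 188 mL = 5.27 mL
sucrose: V = C2·V2/C1 = 2.84% ÷ 60% × 188 mL = 8.90 mL
sodium pyruvate: C1V1 = C2V2 → 14.7 mM × 188 mL ÷ 120 mM = 23.03 mL
ammonium nitrate: 4.93 g/L × 0.188 L = 0.92684 g = 926.84 mg
pyridoxine hydrochloride: 11.3 mg/L × 0.188 L = 2.12 mg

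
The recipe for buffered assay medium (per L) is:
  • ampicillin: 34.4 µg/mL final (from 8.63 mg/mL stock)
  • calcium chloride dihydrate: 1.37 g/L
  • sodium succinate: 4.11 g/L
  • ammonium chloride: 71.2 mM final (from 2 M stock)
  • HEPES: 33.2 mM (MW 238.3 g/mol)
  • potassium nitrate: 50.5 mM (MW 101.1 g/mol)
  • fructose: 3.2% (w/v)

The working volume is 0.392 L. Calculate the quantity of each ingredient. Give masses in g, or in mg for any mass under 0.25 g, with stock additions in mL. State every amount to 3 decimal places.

ampicillin 1.563 mL; calcium chloride dihydrate 0.537 g; sodium succinate 1.611 g; ammonium chloride 13.955 mL; HEPES 3.101 g; potassium nitrate 2.001 g; fructose 12.544 g

Working volume: 0.392 L.
ampicillin: V = C2·V2/C1 = 34.4 µg/mL × 392 mL ÷ 8630 µg/mL = 1.563 mL
calcium chloride dihydrate: 1.37 g/L × 0.392 L = 0.537 g
sodium succinate: 4.11 g/L × 0.392 L = 1.611 g
ammonium chloride: C1V1 = C2V2 → 71.2 mM × 392 mL ÷ 2000 mM = 13.955 mL
HEPES: 33.2 mmol/L × 238.3 g/mol × 0.392 L ÷ 1000 = 3.101 g
potassium nitrate: 50.5 mmol/L × 101.1 g/mol × 0.392 L ÷ 1000 = 2.001 g
fructose: 3.2 g per 100 mL × 392 mL ÷ 100 = 12.544 g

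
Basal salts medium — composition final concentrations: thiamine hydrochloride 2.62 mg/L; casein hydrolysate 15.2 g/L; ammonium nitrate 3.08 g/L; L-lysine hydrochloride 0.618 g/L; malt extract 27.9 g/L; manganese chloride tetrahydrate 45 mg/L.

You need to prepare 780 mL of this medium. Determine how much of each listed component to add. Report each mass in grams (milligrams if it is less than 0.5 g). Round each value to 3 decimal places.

thiamine hydrochloride 2.044 mg; casein hydrolysate 11.856 g; ammonium nitrate 2.402 g; L-lysine hydrochloride 482.040 mg; malt extract 21.762 g; manganese chloride tetrahydrate 35.100 mg

Target volume = 780 mL = 0.78 L.
thiamine hydrochloride: 2.62 mg/L × 0.78 L = 2.044 mg
casein hydrolysate: 15.2 g/L × 0.78 L = 11.856 g
ammonium nitrate: 3.08 g/L × 0.78 L = 2.402 g
L-lysine hydrochloride: 0.618 g/L × 0.78 L = 0.48204 g = 482.040 mg
malt extract: 27.9 g/L × 0.78 L = 21.762 g
manganese chloride tetrahydrate: 45 mg/L × 0.78 L = 35.100 mg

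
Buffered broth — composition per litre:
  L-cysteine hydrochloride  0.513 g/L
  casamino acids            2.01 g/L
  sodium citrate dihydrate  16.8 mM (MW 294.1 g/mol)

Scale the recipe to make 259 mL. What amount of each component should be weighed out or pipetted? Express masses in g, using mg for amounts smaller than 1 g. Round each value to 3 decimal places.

Working volume: 259 mL = 0.259 L.
L-cysteine hydrochloride: 0.513 g/L × 0.259 L = 0.132867 g = 132.867 mg
casamino acids: 2.01 g/L × 0.259 L = 0.52059 g = 520.590 mg
sodium citrate dihydrate: 16.8 mmol/L × 294.1 g/mol × 0.259 L ÷ 1000 = 1.280 g

L-cysteine hydrochloride 132.867 mg; casamino acids 520.590 mg; sodium citrate dihydrate 1.280 g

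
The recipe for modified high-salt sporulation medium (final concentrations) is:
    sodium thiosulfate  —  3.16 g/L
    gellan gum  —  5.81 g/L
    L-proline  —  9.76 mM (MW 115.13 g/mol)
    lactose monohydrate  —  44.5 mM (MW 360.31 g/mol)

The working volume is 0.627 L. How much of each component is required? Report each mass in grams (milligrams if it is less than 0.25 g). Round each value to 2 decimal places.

sodium thiosulfate 1.98 g; gellan gum 3.64 g; L-proline 0.70 g; lactose monohydrate 10.05 g

Working volume: 0.627 L.
sodium thiosulfate: 3.16 g/L × 0.627 L = 1.98 g
gellan gum: 5.81 g/L × 0.627 L = 3.64 g
L-proline: 9.76 mmol/L × 115.13 g/mol × 0.627 L ÷ 1000 = 0.70 g
lactose monohydrate: 44.5 mmol/L × 360.31 g/mol × 0.627 L ÷ 1000 = 10.05 g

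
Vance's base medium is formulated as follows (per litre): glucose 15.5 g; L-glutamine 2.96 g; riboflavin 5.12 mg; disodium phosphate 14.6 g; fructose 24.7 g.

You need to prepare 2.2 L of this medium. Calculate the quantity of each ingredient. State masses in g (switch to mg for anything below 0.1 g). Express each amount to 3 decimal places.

glucose 34.100 g; L-glutamine 6.512 g; riboflavin 11.264 mg; disodium phosphate 32.120 g; fructose 54.340 g

Ratio of target to recipe volume: 2200 / 1000 = 2.2.
glucose: 15.5 g × (2200 mL / 1000 mL) = 34.100 g
L-glutamine: 2.96 g × (2200 mL / 1000 mL) = 6.512 g
riboflavin: 5.12 mg × (2200 mL / 1000 mL) = 11.264 mg
disodium phosphate: 14.6 g × (2200 mL / 1000 mL) = 32.120 g
fructose: 24.7 g × (2200 mL / 1000 mL) = 54.340 g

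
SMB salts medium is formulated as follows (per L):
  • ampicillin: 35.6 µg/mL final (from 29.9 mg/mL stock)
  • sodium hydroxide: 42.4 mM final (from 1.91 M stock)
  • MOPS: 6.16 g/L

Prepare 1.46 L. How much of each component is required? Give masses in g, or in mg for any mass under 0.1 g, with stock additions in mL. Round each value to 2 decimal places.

ampicillin 1.74 mL; sodium hydroxide 32.41 mL; MOPS 8.99 g

Scale factor relative to 1 L: 1.46.
ampicillin: C1V1 = C2V2 → 35.6 µg/mL × 1460 mL ÷ 29900 µg/mL = 1.74 mL
sodium hydroxide: dilute stock: 42.4 mM × 1460 mL ÷ 1910 mM = 32.41 mL
MOPS: 6.16 g/L × 1.46 L = 8.99 g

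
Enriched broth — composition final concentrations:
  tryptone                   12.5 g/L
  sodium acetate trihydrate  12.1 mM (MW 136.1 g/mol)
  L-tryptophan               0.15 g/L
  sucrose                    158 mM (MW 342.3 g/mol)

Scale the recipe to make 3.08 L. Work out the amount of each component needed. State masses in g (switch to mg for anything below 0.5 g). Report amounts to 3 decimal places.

Scale factor relative to 1 L: 3.08.
tryptone: 12.5 g/L × 3.08 L = 38.500 g
sodium acetate trihydrate: 12.1 mmol/L × 136.1 g/mol × 3.08 L ÷ 1000 = 5.072 g
L-tryptophan: 0.15 g/L × 3.08 L = 0.462 g = 462.000 mg
sucrose: 158 mmol/L × 342.3 g/mol × 3.08 L ÷ 1000 = 166.577 g

tryptone 38.500 g; sodium acetate trihydrate 5.072 g; L-tryptophan 462.000 mg; sucrose 166.577 g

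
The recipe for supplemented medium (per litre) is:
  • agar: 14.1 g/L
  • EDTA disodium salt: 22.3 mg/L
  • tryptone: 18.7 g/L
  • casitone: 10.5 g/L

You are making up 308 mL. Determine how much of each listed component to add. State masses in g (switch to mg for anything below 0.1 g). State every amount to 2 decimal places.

Target volume = 308 mL = 0.308 L.
agar: 14.1 g/L × 0.308 L = 4.34 g
EDTA disodium salt: 22.3 mg/L × 0.308 L = 6.87 mg
tryptone: 18.7 g/L × 0.308 L = 5.76 g
casitone: 10.5 g/L × 0.308 L = 3.23 g

agar 4.34 g; EDTA disodium salt 6.87 mg; tryptone 5.76 g; casitone 3.23 g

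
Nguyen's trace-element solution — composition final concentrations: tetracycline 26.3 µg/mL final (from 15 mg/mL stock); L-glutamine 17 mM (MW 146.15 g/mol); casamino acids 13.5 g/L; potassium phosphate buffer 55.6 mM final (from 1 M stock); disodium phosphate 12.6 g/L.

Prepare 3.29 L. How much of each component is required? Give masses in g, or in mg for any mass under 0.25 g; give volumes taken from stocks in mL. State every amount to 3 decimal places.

tetracycline 5.768 mL; L-glutamine 8.174 g; casamino acids 44.415 g; potassium phosphate buffer 182.924 mL; disodium phosphate 41.454 g

Scale factor relative to 1 L: 3.29.
tetracycline: dilute stock: 26.3 µg/mL × 3290 mL ÷ 15000 µg/mL = 5.768 mL
L-glutamine: 17 mmol/L × 146.15 g/mol × 3.29 L ÷ 1000 = 8.174 g
casamino acids: 13.5 g/L × 3.29 L = 44.415 g
potassium phosphate buffer: C1V1 = C2V2 → 55.6 mM × 3290 mL ÷ 1000 mM = 182.924 mL
disodium phosphate: 12.6 g/L × 3.29 L = 41.454 g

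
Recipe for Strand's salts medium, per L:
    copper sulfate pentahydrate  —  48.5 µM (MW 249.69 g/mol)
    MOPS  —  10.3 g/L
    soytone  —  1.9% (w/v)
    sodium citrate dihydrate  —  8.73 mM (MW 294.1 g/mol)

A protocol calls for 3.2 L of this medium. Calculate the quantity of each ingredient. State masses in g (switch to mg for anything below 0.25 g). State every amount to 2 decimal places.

copper sulfate pentahydrate 38.75 mg; MOPS 32.96 g; soytone 60.80 g; sodium citrate dihydrate 8.22 g

Working volume: 3.2 L.
copper sulfate pentahydrate: 48.5 µmol/L × 249.69 g/mol × 3.2 L ÷ 1000 = 38.75 mg
MOPS: 10.3 g/L × 3.2 L = 32.96 g
soytone: 1.9% w/v = 19 g/L → 19 × 3.2 L = 60.80 g
sodium citrate dihydrate: 8.73 mmol/L × 294.1 g/mol × 3.2 L ÷ 1000 = 8.22 g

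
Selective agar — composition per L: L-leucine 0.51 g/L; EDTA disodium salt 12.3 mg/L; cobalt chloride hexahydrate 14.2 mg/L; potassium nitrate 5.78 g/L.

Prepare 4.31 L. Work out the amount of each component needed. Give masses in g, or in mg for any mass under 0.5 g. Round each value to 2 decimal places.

Scale factor relative to 1 L: 4.31.
L-leucine: 0.51 g/L × 4.31 L = 2.20 g
EDTA disodium salt: 12.3 mg/L × 4.31 L = 53.01 mg
cobalt chloride hexahydrate: 14.2 mg/L × 4.31 L = 61.20 mg
potassium nitrate: 5.78 g/L × 4.31 L = 24.91 g

L-leucine 2.20 g; EDTA disodium salt 53.01 mg; cobalt chloride hexahydrate 61.20 mg; potassium nitrate 24.91 g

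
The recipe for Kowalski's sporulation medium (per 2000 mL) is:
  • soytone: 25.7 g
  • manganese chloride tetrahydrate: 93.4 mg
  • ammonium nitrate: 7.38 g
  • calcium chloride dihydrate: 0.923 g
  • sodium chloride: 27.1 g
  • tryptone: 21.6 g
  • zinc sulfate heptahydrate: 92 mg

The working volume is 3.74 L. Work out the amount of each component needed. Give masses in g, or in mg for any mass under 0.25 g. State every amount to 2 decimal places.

soytone 48.06 g; manganese chloride tetrahydrate 174.66 mg; ammonium nitrate 13.80 g; calcium chloride dihydrate 1.73 g; sodium chloride 50.68 g; tryptone 40.39 g; zinc sulfate heptahydrate 172.04 mg

Scale factor = 3740 mL / 2000 mL = 1.87.
soytone: 25.7 g × (3740 mL / 2000 mL) = 48.06 g
manganese chloride tetrahydrate: 93.4 mg × (3740 mL / 2000 mL) = 174.66 mg
ammonium nitrate: 7.38 g × (3740 mL / 2000 mL) = 13.80 g
calcium chloride dihydrate: 0.923 g × (3740 mL / 2000 mL) = 1.73 g
sodium chloride: 27.1 g × (3740 mL / 2000 mL) = 50.68 g
tryptone: 21.6 g × (3740 mL / 2000 mL) = 40.39 g
zinc sulfate heptahydrate: 92 mg × (3740 mL / 2000 mL) = 172.04 mg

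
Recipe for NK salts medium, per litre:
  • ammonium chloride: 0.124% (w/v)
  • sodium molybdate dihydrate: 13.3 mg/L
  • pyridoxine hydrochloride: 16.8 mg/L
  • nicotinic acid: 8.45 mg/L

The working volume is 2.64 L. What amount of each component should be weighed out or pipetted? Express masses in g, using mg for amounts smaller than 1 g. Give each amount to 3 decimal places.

ammonium chloride 3.274 g; sodium molybdate dihydrate 35.112 mg; pyridoxine hydrochloride 44.352 mg; nicotinic acid 22.308 mg

Working volume: 2.64 L.
ammonium chloride: 0.124% w/v = 1.24 g/L → 1.24 × 2.64 L = 3.274 g
sodium molybdate dihydrate: 13.3 mg/L × 2.64 L = 35.112 mg
pyridoxine hydrochloride: 16.8 mg/L × 2.64 L = 44.352 mg
nicotinic acid: 8.45 mg/L × 2.64 L = 22.308 mg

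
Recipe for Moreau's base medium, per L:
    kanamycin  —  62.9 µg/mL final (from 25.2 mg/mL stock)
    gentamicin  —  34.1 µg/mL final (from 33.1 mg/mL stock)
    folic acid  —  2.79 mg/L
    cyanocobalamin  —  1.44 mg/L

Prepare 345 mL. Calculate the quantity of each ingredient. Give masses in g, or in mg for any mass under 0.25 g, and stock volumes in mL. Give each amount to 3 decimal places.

kanamycin 0.861 mL; gentamicin 0.355 mL; folic acid 0.963 mg; cyanocobalamin 0.497 mg

Working volume: 345 mL = 0.345 L.
kanamycin: dilute stock: 62.9 µg/mL × 345 mL ÷ 25200 µg/mL = 0.861 mL
gentamicin: dilute stock: 34.1 µg/mL × 345 mL ÷ 33100 µg/mL = 0.355 mL
folic acid: 2.79 mg/L × 0.345 L = 0.963 mg
cyanocobalamin: 1.44 mg/L × 0.345 L = 0.497 mg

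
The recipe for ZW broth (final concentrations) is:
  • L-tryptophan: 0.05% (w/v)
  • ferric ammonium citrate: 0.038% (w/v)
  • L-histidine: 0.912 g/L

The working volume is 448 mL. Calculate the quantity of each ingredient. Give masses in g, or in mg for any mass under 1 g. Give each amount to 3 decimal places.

Scale factor relative to 1 L: 0.448.
L-tryptophan: 0.05% w/v = 0.5 g/L → 0.5 × 0.448 L = 0.224 g = 224.000 mg
ferric ammonium citrate: 0.038 g per 100 mL × 448 mL ÷ 100 = 0.17024 g = 170.240 mg
L-histidine: 0.912 g/L × 0.448 L = 0.408576 g = 408.576 mg

L-tryptophan 224.000 mg; ferric ammonium citrate 170.240 mg; L-histidine 408.576 mg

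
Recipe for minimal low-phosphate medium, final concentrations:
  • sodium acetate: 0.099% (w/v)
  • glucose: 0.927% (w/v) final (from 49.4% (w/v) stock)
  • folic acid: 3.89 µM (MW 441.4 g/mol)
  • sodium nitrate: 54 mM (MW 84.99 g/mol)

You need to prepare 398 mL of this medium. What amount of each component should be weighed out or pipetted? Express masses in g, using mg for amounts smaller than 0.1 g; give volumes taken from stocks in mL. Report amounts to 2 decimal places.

Working volume: 398 mL = 0.398 L.
sodium acetate: 0.099% w/v = 0.99 g/L → 0.99 × 0.398 L = 0.39 g
glucose: V = C2·V2/C1 = 0.927% ÷ 49.4% × 398 mL = 7.47 mL
folic acid: 3.89 µmol/L × 441.4 g/mol × 0.398 L ÷ 1000 = 0.68 mg
sodium nitrate: 54 mmol/L × 84.99 g/mol × 0.398 L ÷ 1000 = 1.83 g

sodium acetate 0.39 g; glucose 7.47 mL; folic acid 0.68 mg; sodium nitrate 1.83 g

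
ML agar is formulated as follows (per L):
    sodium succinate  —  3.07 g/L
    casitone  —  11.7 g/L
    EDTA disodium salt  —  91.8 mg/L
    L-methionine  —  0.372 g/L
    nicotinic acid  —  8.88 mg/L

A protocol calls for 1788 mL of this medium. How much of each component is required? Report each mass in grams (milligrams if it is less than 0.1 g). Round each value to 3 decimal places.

Working volume: 1788 mL = 1.788 L.
sodium succinate: 3.07 g/L × 1.788 L = 5.489 g
casitone: 11.7 g/L × 1.788 L = 20.920 g
EDTA disodium salt: 91.8 mg/L × 1.788 L = 164.138 mg = 0.164 g
L-methionine: 0.372 g/L × 1.788 L = 0.665 g
nicotinic acid: 8.88 mg/L × 1.788 L = 15.877 mg

sodium succinate 5.489 g; casitone 20.920 g; EDTA disodium salt 0.164 g; L-methionine 0.665 g; nicotinic acid 15.877 mg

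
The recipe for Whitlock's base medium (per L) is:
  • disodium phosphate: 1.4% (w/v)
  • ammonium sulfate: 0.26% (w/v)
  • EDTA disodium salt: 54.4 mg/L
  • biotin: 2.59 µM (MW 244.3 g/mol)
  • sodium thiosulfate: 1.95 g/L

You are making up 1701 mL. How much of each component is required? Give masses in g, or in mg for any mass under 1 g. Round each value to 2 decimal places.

disodium phosphate 23.81 g; ammonium sulfate 4.42 g; EDTA disodium salt 92.53 mg; biotin 1.08 mg; sodium thiosulfate 3.32 g

Working volume: 1701 mL = 1.701 L.
disodium phosphate: 1.4 g per 100 mL × 1701 mL ÷ 100 = 23.81 g
ammonium sulfate: 0.26 g per 100 mL × 1701 mL ÷ 100 = 4.42 g
EDTA disodium salt: 54.4 mg/L × 1.701 L = 92.53 mg
biotin: 2.59 µmol/L × 244.3 g/mol × 1.701 L ÷ 1000 = 1.08 mg
sodium thiosulfate: 1.95 g/L × 1.701 L = 3.32 g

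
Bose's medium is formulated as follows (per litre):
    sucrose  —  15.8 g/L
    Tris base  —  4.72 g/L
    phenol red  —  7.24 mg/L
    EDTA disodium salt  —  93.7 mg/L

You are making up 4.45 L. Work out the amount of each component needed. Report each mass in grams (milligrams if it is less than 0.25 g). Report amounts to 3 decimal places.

Working volume: 4.45 L.
sucrose: 15.8 g/L × 4.45 L = 70.310 g
Tris base: 4.72 g/L × 4.45 L = 21.004 g
phenol red: 7.24 mg/L × 4.45 L = 32.218 mg
EDTA disodium salt: 93.7 mg/L × 4.45 L = 416.965 mg = 0.417 g

sucrose 70.310 g; Tris base 21.004 g; phenol red 32.218 mg; EDTA disodium salt 0.417 g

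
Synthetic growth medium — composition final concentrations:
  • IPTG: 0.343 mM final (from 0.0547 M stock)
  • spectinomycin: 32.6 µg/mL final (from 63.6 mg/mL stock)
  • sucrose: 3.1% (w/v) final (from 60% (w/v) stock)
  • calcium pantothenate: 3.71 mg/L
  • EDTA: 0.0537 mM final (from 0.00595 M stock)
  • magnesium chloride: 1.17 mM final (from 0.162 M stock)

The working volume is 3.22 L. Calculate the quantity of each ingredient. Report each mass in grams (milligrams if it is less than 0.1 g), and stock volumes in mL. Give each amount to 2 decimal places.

Scale factor relative to 1 L: 3.22.
IPTG: V = C2·V2/C1 = 0.343 mM × 3220 mL ÷ 54.7 mM = 20.19 mL
spectinomycin: V = C2·V2/C1 = 32.6 µg/mL × 3220 mL ÷ 63600 µg/mL = 1.65 mL
sucrose: dilute stock: 3.1% ÷ 60% × 3220 mL = 166.37 mL
calcium pantothenate: 3.71 mg/L × 3.22 L = 11.95 mg
EDTA: dilute stock: 0.0537 mM × 3220 mL ÷ 5.95 mM = 29.06 mL
magnesium chloride: dilute stock: 1.17 mM × 3220 mL ÷ 162 mM = 23.26 mL

IPTG 20.19 mL; spectinomycin 1.65 mL; sucrose 166.37 mL; calcium pantothenate 11.95 mg; EDTA 29.06 mL; magnesium chloride 23.26 mL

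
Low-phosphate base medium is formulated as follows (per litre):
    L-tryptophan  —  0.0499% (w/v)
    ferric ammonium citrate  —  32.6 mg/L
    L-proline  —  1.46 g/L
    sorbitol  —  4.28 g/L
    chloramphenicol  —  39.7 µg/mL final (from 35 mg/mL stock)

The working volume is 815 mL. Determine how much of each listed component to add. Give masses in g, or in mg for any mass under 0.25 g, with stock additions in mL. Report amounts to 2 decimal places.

Working volume: 815 mL = 0.815 L.
L-tryptophan: 0.0499% w/v = 0.499 g/L → 0.499 × 0.815 L = 0.41 g
ferric ammonium citrate: 32.6 mg/L × 0.815 L = 26.57 mg
L-proline: 1.46 g/L × 0.815 L = 1.19 g
sorbitol: 4.28 g/L × 0.815 L = 3.49 g
chloramphenicol: C1V1 = C2V2 → 39.7 µg/mL × 815 mL ÷ 35000 µg/mL = 0.92 mL

L-tryptophan 0.41 g; ferric ammonium citrate 26.57 mg; L-proline 1.19 g; sorbitol 3.49 g; chloramphenicol 0.92 mL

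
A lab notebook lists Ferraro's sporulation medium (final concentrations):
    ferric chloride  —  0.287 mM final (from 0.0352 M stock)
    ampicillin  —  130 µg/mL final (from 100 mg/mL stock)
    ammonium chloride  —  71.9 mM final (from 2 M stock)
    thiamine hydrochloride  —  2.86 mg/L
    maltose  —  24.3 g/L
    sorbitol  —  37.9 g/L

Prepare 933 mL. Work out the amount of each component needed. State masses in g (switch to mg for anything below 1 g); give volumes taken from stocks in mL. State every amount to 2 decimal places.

Working volume: 933 mL = 0.933 L.
ferric chloride: dilute stock: 0.287 mM × 933 mL ÷ 35.2 mM = 7.61 mL
ampicillin: dilute stock: 130 µg/mL × 933 mL ÷ 100000 µg/mL = 1.21 mL
ammonium chloride: C1V1 = C2V2 → 71.9 mM × 933 mL ÷ 2000 mM = 33.54 mL
thiamine hydrochloride: 2.86 mg/L × 0.933 L = 2.67 mg
maltose: 24.3 g/L × 0.933 L = 22.67 g
sorbitol: 37.9 g/L × 0.933 L = 35.36 g

ferric chloride 7.61 mL; ampicillin 1.21 mL; ammonium chloride 33.54 mL; thiamine hydrochloride 2.67 mg; maltose 22.67 g; sorbitol 35.36 g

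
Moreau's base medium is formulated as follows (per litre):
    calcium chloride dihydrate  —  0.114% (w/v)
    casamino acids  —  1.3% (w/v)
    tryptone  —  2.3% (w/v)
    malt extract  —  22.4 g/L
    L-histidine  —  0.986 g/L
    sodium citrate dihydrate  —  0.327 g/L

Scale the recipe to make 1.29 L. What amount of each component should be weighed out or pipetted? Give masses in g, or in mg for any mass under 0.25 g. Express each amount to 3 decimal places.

Scale factor relative to 1 L: 1.29.
calcium chloride dihydrate: 0.114% w/v = 1.14 g/L → 1.14 × 1.29 L = 1.471 g
casamino acids: 1.3% w/v = 13 g/L → 13 × 1.29 L = 16.770 g
tryptone: 2.3 g per 100 mL × 1290 mL ÷ 100 = 29.670 g
malt extract: 22.4 g/L × 1.29 L = 28.896 g
L-histidine: 0.986 g/L × 1.29 L = 1.272 g
sodium citrate dihydrate: 0.327 g/L × 1.29 L = 0.422 g

calcium chloride dihydrate 1.471 g; casamino acids 16.770 g; tryptone 29.670 g; malt extract 28.896 g; L-histidine 1.272 g; sodium citrate dihydrate 0.422 g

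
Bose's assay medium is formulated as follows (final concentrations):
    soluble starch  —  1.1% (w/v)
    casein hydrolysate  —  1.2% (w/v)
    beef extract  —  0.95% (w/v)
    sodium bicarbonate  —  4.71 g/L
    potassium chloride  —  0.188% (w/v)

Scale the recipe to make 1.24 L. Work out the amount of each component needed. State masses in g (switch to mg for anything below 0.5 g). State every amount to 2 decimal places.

soluble starch 13.64 g; casein hydrolysate 14.88 g; beef extract 11.78 g; sodium bicarbonate 5.84 g; potassium chloride 2.33 g

Scale factor relative to 1 L: 1.24.
soluble starch: 1.1% w/v = 11 g/L → 11 × 1.24 L = 13.64 g
casein hydrolysate: 1.2% w/v = 12 g/L → 12 × 1.24 L = 14.88 g
beef extract: 0.95% w/v = 9.5 g/L → 9.5 × 1.24 L = 11.78 g
sodium bicarbonate: 4.71 g/L × 1.24 L = 5.84 g
potassium chloride: 0.188 g per 100 mL × 1240 mL ÷ 100 = 2.33 g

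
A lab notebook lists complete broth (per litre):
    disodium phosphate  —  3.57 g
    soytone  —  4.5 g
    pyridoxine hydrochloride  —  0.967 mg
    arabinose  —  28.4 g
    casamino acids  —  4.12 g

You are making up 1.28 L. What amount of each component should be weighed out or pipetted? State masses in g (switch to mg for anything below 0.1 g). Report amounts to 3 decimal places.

disodium phosphate 4.570 g; soytone 5.760 g; pyridoxine hydrochloride 1.238 mg; arabinose 36.352 g; casamino acids 5.274 g

Scale factor = 1280 mL / 1000 mL = 1.28.
disodium phosphate: 3.57 g × (1280 mL / 1000 mL) = 4.570 g
soytone: 4.5 g × (1280 mL / 1000 mL) = 5.760 g
pyridoxine hydrochloride: 0.967 mg × (1280 mL / 1000 mL) = 1.238 mg
arabinose: 28.4 g × (1280 mL / 1000 mL) = 36.352 g
casamino acids: 4.12 g × (1280 mL / 1000 mL) = 5.274 g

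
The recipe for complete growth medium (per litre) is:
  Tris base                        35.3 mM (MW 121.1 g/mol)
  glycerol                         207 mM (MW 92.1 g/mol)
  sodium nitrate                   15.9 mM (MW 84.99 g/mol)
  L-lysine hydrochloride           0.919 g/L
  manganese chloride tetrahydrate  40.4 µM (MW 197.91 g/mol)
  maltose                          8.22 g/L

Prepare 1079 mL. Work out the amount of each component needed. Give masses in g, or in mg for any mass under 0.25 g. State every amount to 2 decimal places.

Tris base 4.61 g; glycerol 20.57 g; sodium nitrate 1.46 g; L-lysine hydrochloride 0.99 g; manganese chloride tetrahydrate 8.63 mg; maltose 8.87 g

Target volume = 1079 mL = 1.079 L.
Tris base: 35.3 mmol/L × 121.1 g/mol × 1.079 L ÷ 1000 = 4.61 g
glycerol: 207 mmol/L × 92.1 g/mol × 1.079 L ÷ 1000 = 20.57 g
sodium nitrate: 15.9 mmol/L × 84.99 g/mol × 1.079 L ÷ 1000 = 1.46 g
L-lysine hydrochloride: 0.919 g/L × 1.079 L = 0.99 g
manganese chloride tetrahydrate: 40.4 µmol/L × 197.91 g/mol × 1.079 L ÷ 1000 = 8.63 mg
maltose: 8.22 g/L × 1.079 L = 8.87 g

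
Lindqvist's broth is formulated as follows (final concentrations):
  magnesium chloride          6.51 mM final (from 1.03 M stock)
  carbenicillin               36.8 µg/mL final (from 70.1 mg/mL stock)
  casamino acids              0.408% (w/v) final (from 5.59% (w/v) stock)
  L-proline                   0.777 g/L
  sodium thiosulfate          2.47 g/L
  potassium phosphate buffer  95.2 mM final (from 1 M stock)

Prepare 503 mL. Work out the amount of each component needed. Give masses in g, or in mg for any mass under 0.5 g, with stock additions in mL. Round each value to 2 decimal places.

magnesium chloride 3.18 mL; carbenicillin 0.26 mL; casamino acids 36.71 mL; L-proline 390.83 mg; sodium thiosulfate 1.24 g; potassium phosphate buffer 47.89 mL

Target volume = 503 mL = 0.503 L.
magnesium chloride: V = C2·V2/C1 = 6.51 mM × 503 mL ÷ 1030 mM = 3.18 mL
carbenicillin: C1V1 = C2V2 → 36.8 µg/mL × 503 mL ÷ 70100 µg/mL = 0.26 mL
casamino acids: V = C2·V2/C1 = 0.408% ÷ 5.59% × 503 mL = 36.71 mL
L-proline: 0.777 g/L × 0.503 L = 0.390831 g = 390.83 mg
sodium thiosulfate: 2.47 g/L × 0.503 L = 1.24 g
potassium phosphate buffer: C1V1 = C2V2 → 95.2 mM × 503 mL ÷ 1000 mM = 47.89 mL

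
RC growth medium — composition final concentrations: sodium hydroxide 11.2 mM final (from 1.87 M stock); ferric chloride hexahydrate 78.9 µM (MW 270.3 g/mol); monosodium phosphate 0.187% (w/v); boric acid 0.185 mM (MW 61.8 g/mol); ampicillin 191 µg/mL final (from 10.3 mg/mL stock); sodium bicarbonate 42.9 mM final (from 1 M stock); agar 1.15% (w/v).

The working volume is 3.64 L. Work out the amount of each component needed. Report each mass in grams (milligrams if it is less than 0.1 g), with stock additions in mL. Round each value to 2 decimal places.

sodium hydroxide 21.80 mL; ferric chloride hexahydrate 77.63 mg; monosodium phosphate 6.81 g; boric acid 41.62 mg; ampicillin 67.50 mL; sodium bicarbonate 156.16 mL; agar 41.86 g

Scale factor relative to 1 L: 3.64.
sodium hydroxide: C1V1 = C2V2 → 11.2 mM × 3640 mL ÷ 1870 mM = 21.80 mL
ferric chloride hexahydrate: 78.9 µmol/L × 270.3 g/mol × 3.64 L ÷ 1000 = 77.63 mg
monosodium phosphate: 0.187 g per 100 mL × 3640 mL ÷ 100 = 6.81 g
boric acid: 0.185 mmol/L × 61.8 mg/mmol × 3.64 L = 41.62 mg
ampicillin: dilute stock: 191 µg/mL × 3640 mL ÷ 10300 µg/mL = 67.50 mL
sodium bicarbonate: C1V1 = C2V2 → 42.9 mM × 3640 mL ÷ 1000 mM = 156.16 mL
agar: 1.15 g per 100 mL × 3640 mL ÷ 100 = 41.86 g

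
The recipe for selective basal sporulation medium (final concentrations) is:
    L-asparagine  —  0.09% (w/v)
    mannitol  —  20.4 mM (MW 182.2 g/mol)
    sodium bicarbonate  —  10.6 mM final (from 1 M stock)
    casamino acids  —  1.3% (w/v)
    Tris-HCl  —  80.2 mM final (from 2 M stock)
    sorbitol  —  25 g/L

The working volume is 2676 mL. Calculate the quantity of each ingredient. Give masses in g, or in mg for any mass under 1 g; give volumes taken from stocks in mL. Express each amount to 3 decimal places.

L-asparagine 2.408 g; mannitol 9.946 g; sodium bicarbonate 28.366 mL; casamino acids 34.788 g; Tris-HCl 107.308 mL; sorbitol 66.900 g

Scale factor relative to 1 L: 2.676.
L-asparagine: 0.09% w/v = 0.9 g/L → 0.9 × 2.676 L = 2.408 g
mannitol: 20.4 mmol/L × 182.2 g/mol × 2.676 L ÷ 1000 = 9.946 g
sodium bicarbonate: V = C2·V2/C1 = 10.6 mM × 2676 mL ÷ 1000 mM = 28.366 mL
casamino acids: 1.3% w/v = 13 g/L → 13 × 2.676 L = 34.788 g
Tris-HCl: V = C2·V2/C1 = 80.2 mM × 2676 mL ÷ 2000 mM = 107.308 mL
sorbitol: 25 g/L × 2.676 L = 66.900 g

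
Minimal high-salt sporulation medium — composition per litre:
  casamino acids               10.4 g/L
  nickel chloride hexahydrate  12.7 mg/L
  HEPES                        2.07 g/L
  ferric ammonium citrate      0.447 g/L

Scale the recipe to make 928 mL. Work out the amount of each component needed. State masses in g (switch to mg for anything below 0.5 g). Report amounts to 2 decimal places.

casamino acids 9.65 g; nickel chloride hexahydrate 11.79 mg; HEPES 1.92 g; ferric ammonium citrate 414.82 mg

Target volume = 928 mL = 0.928 L.
casamino acids: 10.4 g/L × 0.928 L = 9.65 g
nickel chloride hexahydrate: 12.7 mg/L × 0.928 L = 11.79 mg
HEPES: 2.07 g/L × 0.928 L = 1.92 g
ferric ammonium citrate: 0.447 g/L × 0.928 L = 0.414816 g = 414.82 mg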